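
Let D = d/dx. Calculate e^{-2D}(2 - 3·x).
8 - 3 x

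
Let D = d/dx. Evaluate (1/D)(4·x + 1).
2 x^{2} + x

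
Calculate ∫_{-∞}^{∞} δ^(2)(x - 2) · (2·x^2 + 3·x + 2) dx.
4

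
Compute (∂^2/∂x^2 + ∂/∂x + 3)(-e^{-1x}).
- 3 e^{- x}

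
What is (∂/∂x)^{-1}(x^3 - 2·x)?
\frac{x^{4}}{4} - x^{2}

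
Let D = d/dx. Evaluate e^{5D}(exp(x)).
e^{x + 5}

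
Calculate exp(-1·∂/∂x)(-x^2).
- x^{2} + 2 x - 1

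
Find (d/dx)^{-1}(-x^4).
- \frac{x^{5}}{5}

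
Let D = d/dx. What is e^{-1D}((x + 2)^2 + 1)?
x^{2} + 2 x + 2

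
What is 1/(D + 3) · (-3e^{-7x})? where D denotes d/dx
\frac{3 e^{- 7 x}}{4}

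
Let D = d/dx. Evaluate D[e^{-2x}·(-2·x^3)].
x^{2} \left(4 x - 6\right) e^{- 2 x}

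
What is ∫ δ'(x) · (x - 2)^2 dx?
4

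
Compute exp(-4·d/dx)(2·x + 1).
2 x - 7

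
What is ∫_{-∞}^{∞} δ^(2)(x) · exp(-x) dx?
1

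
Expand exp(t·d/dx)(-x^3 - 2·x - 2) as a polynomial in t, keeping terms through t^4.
- t^{3} - 3 t^{2} x - t \left(3 x^{2} + 2\right) - x^{3} - 2 x - 2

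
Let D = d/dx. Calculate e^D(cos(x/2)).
\cos{\left(\frac{x}{2} + \frac{1}{2} \right)}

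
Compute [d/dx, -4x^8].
- 32 x^{7}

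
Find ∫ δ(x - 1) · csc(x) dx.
\csc{\left(1 \right)}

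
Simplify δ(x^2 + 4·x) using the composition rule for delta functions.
\frac{\delta(x + 4) + \delta(x)}{4}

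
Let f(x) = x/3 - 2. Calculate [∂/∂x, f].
\frac{1}{3}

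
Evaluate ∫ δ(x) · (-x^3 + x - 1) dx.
-1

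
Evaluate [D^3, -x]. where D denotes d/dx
-3D^{2}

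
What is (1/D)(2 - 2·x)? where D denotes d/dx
- x^{2} + 2 x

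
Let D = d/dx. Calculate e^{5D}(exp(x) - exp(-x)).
2 \sinh{\left(x + 5 \right)}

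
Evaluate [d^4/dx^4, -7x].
-28\frac{d^{3}}{dx^{3}}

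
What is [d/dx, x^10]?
10 x^{9}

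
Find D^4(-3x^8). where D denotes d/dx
- 5040 x^{4}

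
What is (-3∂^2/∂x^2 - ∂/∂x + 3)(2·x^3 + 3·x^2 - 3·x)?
6 x^{3} + 3 x^{2} - 51 x - 15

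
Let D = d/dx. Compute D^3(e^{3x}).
27 e^{3 x}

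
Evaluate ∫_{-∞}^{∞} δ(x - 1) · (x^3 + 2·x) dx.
3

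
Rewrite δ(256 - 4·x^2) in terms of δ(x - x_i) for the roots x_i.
\frac{\delta(x - 8) + \delta(x + 8)}{64}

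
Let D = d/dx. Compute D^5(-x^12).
- 95040 x^{7}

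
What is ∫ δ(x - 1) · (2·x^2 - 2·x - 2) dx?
-2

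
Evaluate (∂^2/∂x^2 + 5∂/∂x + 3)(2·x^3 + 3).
6 x^{3} + 30 x^{2} + 12 x + 9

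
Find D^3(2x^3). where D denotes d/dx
12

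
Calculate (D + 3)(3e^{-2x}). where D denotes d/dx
3 e^{- 2 x}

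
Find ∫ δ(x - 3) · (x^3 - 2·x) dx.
21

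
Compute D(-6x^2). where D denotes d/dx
- 12 x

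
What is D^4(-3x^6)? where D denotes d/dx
- 1080 x^{2}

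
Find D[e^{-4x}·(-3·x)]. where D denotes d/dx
3 \left(4 x - 1\right) e^{- 4 x}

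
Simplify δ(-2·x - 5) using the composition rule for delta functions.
\frac{\delta(x + 5/2)}{2}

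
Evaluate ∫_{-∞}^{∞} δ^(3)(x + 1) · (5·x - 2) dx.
0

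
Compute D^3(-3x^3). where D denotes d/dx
-18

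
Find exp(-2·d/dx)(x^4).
x^{4} - 8 x^{3} + 24 x^{2} - 32 x + 16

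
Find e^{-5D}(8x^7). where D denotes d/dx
8 x^{7} - 280 x^{6} + 4200 x^{5} - 35000 x^{4} + 175000 x^{3} - 525000 x^{2} + 875000 x - 625000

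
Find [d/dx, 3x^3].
9 x^{2}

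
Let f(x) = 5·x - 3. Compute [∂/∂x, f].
5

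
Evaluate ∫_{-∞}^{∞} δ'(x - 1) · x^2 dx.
-2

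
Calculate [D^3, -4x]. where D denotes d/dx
-12D^{2}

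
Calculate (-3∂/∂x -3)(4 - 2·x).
6 x - 6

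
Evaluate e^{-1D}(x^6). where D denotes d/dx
x^{6} - 6 x^{5} + 15 x^{4} - 20 x^{3} + 15 x^{2} - 6 x + 1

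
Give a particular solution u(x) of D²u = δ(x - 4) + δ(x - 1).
\frac{|x - 4|}{2} + \frac{|x - 1|}{2}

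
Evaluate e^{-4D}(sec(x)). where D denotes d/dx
\sec{\left(x - 4 \right)}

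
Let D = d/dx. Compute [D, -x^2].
- 2 x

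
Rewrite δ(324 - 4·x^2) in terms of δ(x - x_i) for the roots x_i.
\frac{\delta(x - 9) + \delta(x + 9)}{72}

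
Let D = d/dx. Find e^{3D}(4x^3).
4 x^{3} + 36 x^{2} + 108 x + 108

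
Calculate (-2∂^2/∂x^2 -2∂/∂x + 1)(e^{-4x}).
- 23 e^{- 4 x}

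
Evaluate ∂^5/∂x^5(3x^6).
2160 x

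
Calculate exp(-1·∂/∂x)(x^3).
x^{3} - 3 x^{2} + 3 x - 1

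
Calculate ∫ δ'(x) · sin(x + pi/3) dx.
- \frac{1}{2}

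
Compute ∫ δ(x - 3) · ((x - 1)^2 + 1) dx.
5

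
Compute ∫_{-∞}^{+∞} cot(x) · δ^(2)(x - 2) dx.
\frac{2 \cot{\left(2 \right)}}{\sin^{2}{\left(2 \right)}}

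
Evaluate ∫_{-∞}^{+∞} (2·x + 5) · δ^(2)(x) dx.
0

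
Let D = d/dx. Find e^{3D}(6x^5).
6 x^{5} + 90 x^{4} + 540 x^{3} + 1620 x^{2} + 2430 x + 1458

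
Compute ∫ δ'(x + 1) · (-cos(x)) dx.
\sin{\left(1 \right)}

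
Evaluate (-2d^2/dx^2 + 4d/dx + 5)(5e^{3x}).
- 5 e^{3 x}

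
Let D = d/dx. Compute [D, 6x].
6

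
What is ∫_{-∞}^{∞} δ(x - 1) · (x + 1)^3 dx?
8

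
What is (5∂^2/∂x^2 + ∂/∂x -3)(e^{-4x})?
73 e^{- 4 x}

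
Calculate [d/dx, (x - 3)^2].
2 x - 6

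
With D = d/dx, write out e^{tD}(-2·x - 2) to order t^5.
- 2 t - 2 x - 2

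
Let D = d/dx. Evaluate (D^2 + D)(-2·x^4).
8 x^{2} \left(- x - 3\right)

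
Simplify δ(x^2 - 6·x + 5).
\frac{\delta(x - 5) + \delta(x - 1)}{4}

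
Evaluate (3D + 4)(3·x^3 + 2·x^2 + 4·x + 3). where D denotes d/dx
12 x^{3} + 35 x^{2} + 28 x + 24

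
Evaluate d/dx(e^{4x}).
4 e^{4 x}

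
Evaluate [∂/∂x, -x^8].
- 8 x^{7}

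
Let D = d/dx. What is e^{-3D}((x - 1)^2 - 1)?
x^{2} - 8 x + 15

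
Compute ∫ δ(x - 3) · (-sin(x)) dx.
- \sin{\left(3 \right)}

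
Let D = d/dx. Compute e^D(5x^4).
5 x^{4} + 20 x^{3} + 30 x^{2} + 20 x + 5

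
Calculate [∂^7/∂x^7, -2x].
-14\frac{d^{6}}{dx^{6}}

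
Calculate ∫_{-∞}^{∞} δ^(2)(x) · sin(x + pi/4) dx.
- \frac{\sqrt{2}}{2}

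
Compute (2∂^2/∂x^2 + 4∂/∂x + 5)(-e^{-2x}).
- 5 e^{- 2 x}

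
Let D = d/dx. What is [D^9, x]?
9D^{8}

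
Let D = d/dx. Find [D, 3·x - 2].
3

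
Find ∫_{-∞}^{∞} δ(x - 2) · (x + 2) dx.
4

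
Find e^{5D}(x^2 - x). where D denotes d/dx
x^{2} + 9 x + 20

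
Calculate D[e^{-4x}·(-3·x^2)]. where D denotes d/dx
6 x \left(2 x - 1\right) e^{- 4 x}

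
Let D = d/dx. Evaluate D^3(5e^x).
5 e^{x}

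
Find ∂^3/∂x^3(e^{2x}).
8 e^{2 x}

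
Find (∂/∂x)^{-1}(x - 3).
\frac{x^{2}}{2} - 3 x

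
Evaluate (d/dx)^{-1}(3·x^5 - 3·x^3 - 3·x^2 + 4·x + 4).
\frac{x^{6}}{2} - \frac{3 x^{4}}{4} - x^{3} + 2 x^{2} + 4 x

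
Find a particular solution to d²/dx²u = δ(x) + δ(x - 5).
\frac{|x|}{2} + \frac{|x - 5|}{2}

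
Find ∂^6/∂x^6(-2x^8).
- 40320 x^{2}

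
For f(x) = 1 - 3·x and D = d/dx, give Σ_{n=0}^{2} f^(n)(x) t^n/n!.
- 3 t - 3 x + 1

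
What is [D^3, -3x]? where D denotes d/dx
-9D^{2}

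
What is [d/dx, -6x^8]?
- 48 x^{7}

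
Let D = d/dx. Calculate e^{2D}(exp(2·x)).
e^{2 x + 4}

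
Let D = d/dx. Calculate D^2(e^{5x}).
25 e^{5 x}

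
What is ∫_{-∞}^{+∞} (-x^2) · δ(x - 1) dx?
-1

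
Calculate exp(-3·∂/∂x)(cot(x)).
\cot{\left(x - 3 \right)}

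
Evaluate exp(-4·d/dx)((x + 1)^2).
x^{2} - 6 x + 9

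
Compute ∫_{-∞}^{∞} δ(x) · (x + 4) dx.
4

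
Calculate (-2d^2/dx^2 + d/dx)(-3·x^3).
9 x \left(4 - x\right)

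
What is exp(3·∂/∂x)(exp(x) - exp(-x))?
2 \sinh{\left(x + 3 \right)}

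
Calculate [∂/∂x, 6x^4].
24 x^{3}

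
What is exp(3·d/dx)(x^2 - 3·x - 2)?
x^{2} + 3 x - 2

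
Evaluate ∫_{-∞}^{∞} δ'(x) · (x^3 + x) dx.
-1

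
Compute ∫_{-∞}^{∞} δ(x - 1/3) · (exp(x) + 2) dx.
e^{\frac{1}{3}} + 2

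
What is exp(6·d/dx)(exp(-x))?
e^{- x - 6}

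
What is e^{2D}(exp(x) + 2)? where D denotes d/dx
e^{x + 2} + 2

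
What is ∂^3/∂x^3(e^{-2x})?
- 8 e^{- 2 x}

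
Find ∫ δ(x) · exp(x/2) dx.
1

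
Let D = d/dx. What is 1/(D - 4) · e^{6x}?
\frac{e^{6 x}}{2}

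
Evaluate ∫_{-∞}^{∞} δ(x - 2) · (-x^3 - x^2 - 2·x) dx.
-16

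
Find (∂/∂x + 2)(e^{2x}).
4 e^{2 x}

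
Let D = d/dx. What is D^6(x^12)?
665280 x^{6}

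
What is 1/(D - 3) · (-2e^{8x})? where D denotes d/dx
- \frac{2 e^{8 x}}{5}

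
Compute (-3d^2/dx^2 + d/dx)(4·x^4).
16 x^{2} \left(x - 9\right)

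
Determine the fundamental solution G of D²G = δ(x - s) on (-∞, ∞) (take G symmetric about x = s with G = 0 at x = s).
\frac{|x - s|}{2}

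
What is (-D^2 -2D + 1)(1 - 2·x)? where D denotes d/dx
5 - 2 x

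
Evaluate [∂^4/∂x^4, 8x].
32\frac{d^{3}}{dx^{3}}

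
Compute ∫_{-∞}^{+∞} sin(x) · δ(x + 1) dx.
- \sin{\left(1 \right)}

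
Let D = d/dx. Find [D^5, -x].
-5D^{4}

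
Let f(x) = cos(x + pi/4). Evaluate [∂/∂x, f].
- \sin{\left(x + \frac{\pi}{4} \right)}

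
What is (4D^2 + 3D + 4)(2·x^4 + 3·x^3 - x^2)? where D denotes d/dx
8 x^{4} + 36 x^{3} + 119 x^{2} + 66 x - 8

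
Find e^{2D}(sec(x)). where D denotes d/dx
\sec{\left(x + 2 \right)}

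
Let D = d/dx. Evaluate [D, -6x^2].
- 12 x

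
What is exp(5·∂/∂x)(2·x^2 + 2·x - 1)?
2 x^{2} + 22 x + 59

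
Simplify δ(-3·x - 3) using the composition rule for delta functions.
\frac{\delta(x + 1)}{3}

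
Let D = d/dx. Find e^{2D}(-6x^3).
- 6 x^{3} - 36 x^{2} - 72 x - 48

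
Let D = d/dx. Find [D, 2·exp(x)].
2 e^{x}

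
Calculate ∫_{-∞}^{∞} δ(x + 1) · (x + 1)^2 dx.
0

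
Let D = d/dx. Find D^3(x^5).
60 x^{2}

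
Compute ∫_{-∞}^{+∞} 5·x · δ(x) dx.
0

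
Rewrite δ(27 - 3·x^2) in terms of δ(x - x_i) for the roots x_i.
\frac{\delta(x - 3) + \delta(x + 3)}{18}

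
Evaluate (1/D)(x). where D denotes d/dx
\frac{x^{2}}{2}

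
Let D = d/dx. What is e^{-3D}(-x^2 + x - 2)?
- x^{2} + 7 x - 14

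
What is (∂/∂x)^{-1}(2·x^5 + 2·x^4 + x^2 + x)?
\frac{x^{6}}{3} + \frac{2 x^{5}}{5} + \frac{x^{3}}{3} + \frac{x^{2}}{2}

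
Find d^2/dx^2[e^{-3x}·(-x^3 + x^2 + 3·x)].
\left(- 9 x^{3} + 27 x^{2} + 9 x - 16\right) e^{- 3 x}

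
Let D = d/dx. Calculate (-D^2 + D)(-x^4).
4 x^{2} \left(3 - x\right)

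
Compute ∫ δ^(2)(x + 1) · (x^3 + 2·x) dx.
-6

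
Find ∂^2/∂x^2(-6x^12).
- 792 x^{10}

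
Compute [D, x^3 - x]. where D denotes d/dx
3 x^{2} - 1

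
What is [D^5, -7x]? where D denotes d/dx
-35D^{4}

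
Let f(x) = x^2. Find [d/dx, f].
2 x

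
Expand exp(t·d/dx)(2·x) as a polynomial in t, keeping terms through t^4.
2 t + 2 x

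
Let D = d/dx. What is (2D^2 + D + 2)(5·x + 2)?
10 x + 9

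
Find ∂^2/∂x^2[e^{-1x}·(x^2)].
\left(x^{2} - 4 x + 2\right) e^{- x}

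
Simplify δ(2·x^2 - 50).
\frac{\delta(x - 5) + \delta(x + 5)}{20}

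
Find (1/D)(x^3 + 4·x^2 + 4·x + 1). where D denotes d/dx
\frac{x^{4}}{4} + \frac{4 x^{3}}{3} + 2 x^{2} + x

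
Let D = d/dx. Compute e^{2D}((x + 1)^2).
x^{2} + 6 x + 9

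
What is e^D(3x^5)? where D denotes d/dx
3 x^{5} + 15 x^{4} + 30 x^{3} + 30 x^{2} + 15 x + 3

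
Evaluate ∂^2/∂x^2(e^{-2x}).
4 e^{- 2 x}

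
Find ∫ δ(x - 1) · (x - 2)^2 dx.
1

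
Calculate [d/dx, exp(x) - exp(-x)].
2 \cosh{\left(x \right)}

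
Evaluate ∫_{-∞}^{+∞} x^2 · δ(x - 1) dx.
1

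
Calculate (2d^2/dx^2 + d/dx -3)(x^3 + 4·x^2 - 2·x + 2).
- 3 x^{3} - 9 x^{2} + 26 x + 8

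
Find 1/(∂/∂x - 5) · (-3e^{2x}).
e^{2 x}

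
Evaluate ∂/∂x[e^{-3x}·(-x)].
\left(3 x - 1\right) e^{- 3 x}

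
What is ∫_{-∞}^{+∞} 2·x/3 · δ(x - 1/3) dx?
\frac{2}{9}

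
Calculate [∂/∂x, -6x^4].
- 24 x^{3}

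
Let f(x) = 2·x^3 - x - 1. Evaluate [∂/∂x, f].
6 x^{2} - 1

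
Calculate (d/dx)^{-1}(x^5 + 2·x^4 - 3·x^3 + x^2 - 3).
\frac{x^{6}}{6} + \frac{2 x^{5}}{5} - \frac{3 x^{4}}{4} + \frac{x^{3}}{3} - 3 x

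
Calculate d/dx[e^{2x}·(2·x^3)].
x^{2} \left(4 x + 6\right) e^{2 x}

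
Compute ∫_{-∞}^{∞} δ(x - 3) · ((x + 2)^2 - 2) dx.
23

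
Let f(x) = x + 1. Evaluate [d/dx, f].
1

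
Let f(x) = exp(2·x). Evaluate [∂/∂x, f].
2 e^{2 x}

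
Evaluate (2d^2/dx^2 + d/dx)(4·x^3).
12 x \left(x + 4\right)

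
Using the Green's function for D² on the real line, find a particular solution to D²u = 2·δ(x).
|x|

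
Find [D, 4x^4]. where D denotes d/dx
16 x^{3}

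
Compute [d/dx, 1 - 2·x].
-2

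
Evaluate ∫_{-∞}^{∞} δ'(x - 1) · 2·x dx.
-2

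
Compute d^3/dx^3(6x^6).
720 x^{3}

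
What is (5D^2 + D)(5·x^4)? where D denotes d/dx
20 x^{2} \left(x + 15\right)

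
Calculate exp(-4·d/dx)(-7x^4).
- 7 x^{4} + 112 x^{3} - 672 x^{2} + 1792 x - 1792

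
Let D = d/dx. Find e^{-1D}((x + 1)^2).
x^{2}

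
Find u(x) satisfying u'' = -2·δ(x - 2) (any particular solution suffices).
-|x - 2|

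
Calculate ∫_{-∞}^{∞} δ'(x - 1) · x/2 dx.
- \frac{1}{2}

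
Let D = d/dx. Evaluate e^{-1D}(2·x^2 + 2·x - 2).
2 x^{2} - 2 x - 2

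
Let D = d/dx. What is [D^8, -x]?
-8D^{7}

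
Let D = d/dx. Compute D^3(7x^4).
168 x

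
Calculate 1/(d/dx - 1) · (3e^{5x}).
\frac{3 e^{5 x}}{4}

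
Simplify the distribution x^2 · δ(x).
0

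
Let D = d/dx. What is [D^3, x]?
3D^{2}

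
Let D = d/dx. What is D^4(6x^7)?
5040 x^{3}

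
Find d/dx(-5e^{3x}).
- 15 e^{3 x}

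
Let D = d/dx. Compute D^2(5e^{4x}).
80 e^{4 x}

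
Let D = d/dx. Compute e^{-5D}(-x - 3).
2 - x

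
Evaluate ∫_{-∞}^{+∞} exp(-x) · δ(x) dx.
1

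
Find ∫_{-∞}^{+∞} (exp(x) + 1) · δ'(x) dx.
-1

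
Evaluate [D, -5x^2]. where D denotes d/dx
- 10 x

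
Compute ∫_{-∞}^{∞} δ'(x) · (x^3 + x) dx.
-1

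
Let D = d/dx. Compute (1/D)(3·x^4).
\frac{3 x^{5}}{5}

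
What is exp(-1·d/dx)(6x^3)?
6 x^{3} - 18 x^{2} + 18 x - 6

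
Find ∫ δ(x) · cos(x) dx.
1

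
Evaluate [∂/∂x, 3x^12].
36 x^{11}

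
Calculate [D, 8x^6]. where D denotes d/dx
48 x^{5}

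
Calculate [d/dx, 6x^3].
18 x^{2}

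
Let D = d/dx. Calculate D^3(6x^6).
720 x^{3}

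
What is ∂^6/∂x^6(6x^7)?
30240 x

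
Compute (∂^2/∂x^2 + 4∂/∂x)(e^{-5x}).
5 e^{- 5 x}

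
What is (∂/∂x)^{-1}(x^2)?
\frac{x^{3}}{3}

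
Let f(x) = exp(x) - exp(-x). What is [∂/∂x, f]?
2 \cosh{\left(x \right)}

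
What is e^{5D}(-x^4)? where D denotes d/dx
- x^{4} - 20 x^{3} - 150 x^{2} - 500 x - 625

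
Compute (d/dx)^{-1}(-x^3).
- \frac{x^{4}}{4}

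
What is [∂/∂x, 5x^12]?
60 x^{11}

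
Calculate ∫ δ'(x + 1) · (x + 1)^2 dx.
0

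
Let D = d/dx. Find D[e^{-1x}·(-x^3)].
x^{2} \left(x - 3\right) e^{- x}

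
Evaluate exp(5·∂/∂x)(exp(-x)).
e^{- x - 5}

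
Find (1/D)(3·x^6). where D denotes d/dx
\frac{3 x^{7}}{7}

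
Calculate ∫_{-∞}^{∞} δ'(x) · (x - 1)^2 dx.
2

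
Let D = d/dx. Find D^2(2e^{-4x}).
32 e^{- 4 x}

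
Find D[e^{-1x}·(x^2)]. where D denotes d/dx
x \left(2 - x\right) e^{- x}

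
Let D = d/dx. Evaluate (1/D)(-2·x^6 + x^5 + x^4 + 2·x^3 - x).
- \frac{2 x^{7}}{7} + \frac{x^{6}}{6} + \frac{x^{5}}{5} + \frac{x^{4}}{2} - \frac{x^{2}}{2}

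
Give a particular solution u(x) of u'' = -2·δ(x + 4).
-|x + 4|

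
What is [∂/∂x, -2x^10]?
- 20 x^{9}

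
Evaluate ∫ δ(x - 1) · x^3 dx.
1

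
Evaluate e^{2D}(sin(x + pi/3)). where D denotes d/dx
\sin{\left(x + \frac{\pi}{3} + 2 \right)}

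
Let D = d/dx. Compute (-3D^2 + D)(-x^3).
3 x \left(6 - x\right)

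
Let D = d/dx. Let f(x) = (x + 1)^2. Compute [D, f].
2 x + 2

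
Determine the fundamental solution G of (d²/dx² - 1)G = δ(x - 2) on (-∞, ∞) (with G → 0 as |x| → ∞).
-\frac{e^{-|x - 2|}}{2}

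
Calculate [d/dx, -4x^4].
- 16 x^{3}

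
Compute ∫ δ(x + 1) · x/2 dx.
- \frac{1}{2}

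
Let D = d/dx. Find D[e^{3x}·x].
\left(3 x + 1\right) e^{3 x}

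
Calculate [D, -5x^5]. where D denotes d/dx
- 25 x^{4}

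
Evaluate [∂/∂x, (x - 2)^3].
3 \left(x - 2\right)^{2}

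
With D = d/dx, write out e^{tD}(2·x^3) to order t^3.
2 t^{3} + 6 t^{2} x + 6 t x^{2} + 2 x^{3}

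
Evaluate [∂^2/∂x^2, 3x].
6\frac{d}{dx}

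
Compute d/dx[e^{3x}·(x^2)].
x \left(3 x + 2\right) e^{3 x}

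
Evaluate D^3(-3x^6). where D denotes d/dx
- 360 x^{3}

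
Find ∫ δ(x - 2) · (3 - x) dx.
1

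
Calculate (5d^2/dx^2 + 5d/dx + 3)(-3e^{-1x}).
- 9 e^{- x}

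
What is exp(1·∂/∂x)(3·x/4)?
\frac{3 x}{4} + \frac{3}{4}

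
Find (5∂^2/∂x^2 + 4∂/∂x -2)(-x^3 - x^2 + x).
2 x^{3} - 10 x^{2} - 40 x - 6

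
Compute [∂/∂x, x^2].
2 x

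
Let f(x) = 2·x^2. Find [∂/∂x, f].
4 x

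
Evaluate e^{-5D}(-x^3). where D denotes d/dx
- x^{3} + 15 x^{2} - 75 x + 125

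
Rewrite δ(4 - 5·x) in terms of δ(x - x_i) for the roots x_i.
\frac{\delta(x - 4/5)}{5}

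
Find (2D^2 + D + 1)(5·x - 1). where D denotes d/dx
5 x + 4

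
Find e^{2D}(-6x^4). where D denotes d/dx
- 6 x^{4} - 48 x^{3} - 144 x^{2} - 192 x - 96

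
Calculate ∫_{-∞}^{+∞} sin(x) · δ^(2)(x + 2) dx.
\sin{\left(2 \right)}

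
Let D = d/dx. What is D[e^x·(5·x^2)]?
5 x \left(x + 2\right) e^{x}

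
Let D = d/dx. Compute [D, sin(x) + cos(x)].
- \sin{\left(x \right)} + \cos{\left(x \right)}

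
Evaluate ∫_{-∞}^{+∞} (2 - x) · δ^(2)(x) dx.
0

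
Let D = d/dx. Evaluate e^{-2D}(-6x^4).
- 6 x^{4} + 48 x^{3} - 144 x^{2} + 192 x - 96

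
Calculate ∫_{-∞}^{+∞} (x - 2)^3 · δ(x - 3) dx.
1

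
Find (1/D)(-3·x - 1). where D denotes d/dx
- \frac{3 x^{2}}{2} - x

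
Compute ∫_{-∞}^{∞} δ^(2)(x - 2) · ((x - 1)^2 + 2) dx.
2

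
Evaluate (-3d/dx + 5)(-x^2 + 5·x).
- 5 x^{2} + 31 x - 15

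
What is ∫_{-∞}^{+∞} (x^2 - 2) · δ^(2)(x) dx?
2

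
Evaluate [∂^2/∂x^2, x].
2\frac{d}{dx}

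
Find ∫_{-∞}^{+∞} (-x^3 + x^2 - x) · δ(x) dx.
0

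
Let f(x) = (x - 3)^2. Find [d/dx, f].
2 x - 6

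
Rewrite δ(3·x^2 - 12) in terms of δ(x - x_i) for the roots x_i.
\frac{\delta(x - 2) + \delta(x + 2)}{12}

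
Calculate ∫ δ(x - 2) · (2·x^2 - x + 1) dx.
7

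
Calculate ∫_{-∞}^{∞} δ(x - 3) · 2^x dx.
8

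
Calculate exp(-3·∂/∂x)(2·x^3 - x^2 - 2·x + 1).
2 x^{3} - 19 x^{2} + 58 x - 56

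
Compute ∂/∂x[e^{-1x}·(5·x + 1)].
\left(4 - 5 x\right) e^{- x}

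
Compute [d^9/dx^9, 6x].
54\frac{d^{8}}{dx^{8}}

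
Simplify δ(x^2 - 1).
\frac{\delta(x - 1) + \delta(x + 1)}{2}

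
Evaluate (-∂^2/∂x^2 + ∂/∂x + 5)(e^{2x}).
3 e^{2 x}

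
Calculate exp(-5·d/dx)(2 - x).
7 - x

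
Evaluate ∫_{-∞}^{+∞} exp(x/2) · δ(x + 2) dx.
e^{-1}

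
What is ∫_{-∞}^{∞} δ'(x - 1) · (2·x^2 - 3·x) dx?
-1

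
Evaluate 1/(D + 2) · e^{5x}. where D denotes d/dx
\frac{e^{5 x}}{7}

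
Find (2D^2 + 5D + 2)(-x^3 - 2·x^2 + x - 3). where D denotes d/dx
- 2 x^{3} - 19 x^{2} - 30 x - 9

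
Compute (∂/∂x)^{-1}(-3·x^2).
- x^{3}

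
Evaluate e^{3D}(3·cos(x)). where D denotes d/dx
3 \cos{\left(x + 3 \right)}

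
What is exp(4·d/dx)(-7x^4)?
- 7 x^{4} - 112 x^{3} - 672 x^{2} - 1792 x - 1792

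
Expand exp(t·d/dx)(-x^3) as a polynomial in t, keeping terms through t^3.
- t^{3} - 3 t^{2} x - 3 t x^{2} - x^{3}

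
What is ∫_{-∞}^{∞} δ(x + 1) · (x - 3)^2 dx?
16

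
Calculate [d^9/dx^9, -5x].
-45\frac{d^{8}}{dx^{8}}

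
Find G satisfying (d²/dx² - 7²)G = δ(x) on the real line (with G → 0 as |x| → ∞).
-\frac{e^{-7|x|}}{14}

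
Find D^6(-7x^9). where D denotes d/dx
- 423360 x^{3}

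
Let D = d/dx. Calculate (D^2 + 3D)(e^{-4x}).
4 e^{- 4 x}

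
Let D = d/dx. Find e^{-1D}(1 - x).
2 - x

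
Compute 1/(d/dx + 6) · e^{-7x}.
- e^{- 7 x}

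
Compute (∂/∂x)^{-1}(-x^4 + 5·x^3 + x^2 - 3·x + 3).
- \frac{x^{5}}{5} + \frac{5 x^{4}}{4} + \frac{x^{3}}{3} - \frac{3 x^{2}}{2} + 3 x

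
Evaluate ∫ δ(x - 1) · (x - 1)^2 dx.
0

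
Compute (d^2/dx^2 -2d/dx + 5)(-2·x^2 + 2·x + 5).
- 10 x^{2} + 18 x + 17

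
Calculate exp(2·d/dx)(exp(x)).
e^{x + 2}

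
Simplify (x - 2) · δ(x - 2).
0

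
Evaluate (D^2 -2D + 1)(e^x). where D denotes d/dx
0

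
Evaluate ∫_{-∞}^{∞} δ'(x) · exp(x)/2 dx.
- \frac{1}{2}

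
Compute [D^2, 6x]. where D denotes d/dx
12D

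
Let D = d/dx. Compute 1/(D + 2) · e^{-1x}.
e^{- x}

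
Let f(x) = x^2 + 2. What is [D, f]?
2 x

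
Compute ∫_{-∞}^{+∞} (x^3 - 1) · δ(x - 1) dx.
0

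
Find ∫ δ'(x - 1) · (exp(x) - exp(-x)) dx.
- 2 \cosh{\left(1 \right)}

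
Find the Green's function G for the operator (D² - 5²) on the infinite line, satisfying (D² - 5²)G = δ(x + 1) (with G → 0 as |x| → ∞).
-\frac{e^{-5|x + 1|}}{10}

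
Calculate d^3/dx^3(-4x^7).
- 840 x^{4}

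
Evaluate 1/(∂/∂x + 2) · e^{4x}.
\frac{e^{4 x}}{6}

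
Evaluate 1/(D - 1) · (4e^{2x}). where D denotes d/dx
4 e^{2 x}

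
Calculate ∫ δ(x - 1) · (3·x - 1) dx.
2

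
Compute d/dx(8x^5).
40 x^{4}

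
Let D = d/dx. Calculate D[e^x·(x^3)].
x^{2} \left(x + 3\right) e^{x}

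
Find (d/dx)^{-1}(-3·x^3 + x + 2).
- \frac{3 x^{4}}{4} + \frac{x^{2}}{2} + 2 x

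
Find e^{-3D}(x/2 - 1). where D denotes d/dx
\frac{x}{2} - \frac{5}{2}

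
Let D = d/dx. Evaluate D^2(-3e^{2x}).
- 12 e^{2 x}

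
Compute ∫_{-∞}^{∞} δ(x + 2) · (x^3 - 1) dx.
-9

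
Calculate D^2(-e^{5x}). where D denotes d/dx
- 25 e^{5 x}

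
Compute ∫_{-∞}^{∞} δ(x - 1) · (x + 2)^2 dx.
9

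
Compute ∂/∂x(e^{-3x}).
- 3 e^{- 3 x}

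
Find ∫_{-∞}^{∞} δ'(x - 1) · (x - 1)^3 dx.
0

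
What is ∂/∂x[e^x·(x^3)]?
x^{2} \left(x + 3\right) e^{x}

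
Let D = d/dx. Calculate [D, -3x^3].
- 9 x^{2}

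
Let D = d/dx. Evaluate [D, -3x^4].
- 12 x^{3}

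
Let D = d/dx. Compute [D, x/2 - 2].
\frac{1}{2}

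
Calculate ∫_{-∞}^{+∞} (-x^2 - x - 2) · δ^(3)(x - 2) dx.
0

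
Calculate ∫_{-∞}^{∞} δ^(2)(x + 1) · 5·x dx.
0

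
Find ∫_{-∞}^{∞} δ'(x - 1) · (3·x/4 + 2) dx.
- \frac{3}{4}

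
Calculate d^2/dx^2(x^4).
12 x^{2}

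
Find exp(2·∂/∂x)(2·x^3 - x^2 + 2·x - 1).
2 x^{3} + 11 x^{2} + 22 x + 15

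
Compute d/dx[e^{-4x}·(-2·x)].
2 \left(4 x - 1\right) e^{- 4 x}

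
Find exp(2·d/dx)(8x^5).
8 x^{5} + 80 x^{4} + 320 x^{3} + 640 x^{2} + 640 x + 256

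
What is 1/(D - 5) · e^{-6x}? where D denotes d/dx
- \frac{e^{- 6 x}}{11}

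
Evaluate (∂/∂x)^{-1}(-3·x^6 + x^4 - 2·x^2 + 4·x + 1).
- \frac{3 x^{7}}{7} + \frac{x^{5}}{5} - \frac{2 x^{3}}{3} + 2 x^{2} + x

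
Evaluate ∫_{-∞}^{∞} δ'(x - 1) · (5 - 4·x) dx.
4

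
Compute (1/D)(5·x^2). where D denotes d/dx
\frac{5 x^{3}}{3}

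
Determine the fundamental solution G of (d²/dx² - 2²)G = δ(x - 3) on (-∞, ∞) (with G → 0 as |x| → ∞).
-\frac{e^{-2|x - 3|}}{4}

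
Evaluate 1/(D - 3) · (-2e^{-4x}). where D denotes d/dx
\frac{2 e^{- 4 x}}{7}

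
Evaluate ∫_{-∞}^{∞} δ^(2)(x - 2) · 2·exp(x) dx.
2 e^{2}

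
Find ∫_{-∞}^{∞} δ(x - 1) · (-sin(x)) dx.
- \sin{\left(1 \right)}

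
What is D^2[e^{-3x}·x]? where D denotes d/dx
3 \left(3 x - 2\right) e^{- 3 x}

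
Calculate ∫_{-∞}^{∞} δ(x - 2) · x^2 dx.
4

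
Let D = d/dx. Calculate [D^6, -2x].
-12D^{5}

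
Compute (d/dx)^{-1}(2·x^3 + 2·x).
\frac{x^{4}}{2} + x^{2}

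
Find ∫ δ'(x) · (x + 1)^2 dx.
-2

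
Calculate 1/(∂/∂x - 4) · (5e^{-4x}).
- \frac{5 e^{- 4 x}}{8}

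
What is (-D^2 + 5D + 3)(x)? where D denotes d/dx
3 x + 5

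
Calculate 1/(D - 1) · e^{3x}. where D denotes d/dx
\frac{e^{3 x}}{2}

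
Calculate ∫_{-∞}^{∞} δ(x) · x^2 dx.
0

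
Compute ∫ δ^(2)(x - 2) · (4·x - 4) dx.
0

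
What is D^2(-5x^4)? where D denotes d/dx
- 60 x^{2}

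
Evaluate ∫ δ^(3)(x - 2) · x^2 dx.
0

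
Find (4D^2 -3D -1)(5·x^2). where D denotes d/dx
- 5 x^{2} - 30 x + 40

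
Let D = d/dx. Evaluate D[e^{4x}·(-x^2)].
2 x \left(- 2 x - 1\right) e^{4 x}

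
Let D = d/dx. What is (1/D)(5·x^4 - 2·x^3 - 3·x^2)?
x^{5} - \frac{x^{4}}{2} - x^{3}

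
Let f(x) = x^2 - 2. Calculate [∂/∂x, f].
2 x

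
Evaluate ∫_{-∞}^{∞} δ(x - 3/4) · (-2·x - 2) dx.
- \frac{7}{2}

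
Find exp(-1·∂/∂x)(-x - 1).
- x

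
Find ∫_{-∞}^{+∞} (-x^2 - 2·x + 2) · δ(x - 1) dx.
-1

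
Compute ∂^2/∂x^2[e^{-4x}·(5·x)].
40 \left(2 x - 1\right) e^{- 4 x}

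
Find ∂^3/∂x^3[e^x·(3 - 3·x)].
3 \left(- x - 2\right) e^{x}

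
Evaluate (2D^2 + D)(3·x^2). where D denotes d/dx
6 x + 12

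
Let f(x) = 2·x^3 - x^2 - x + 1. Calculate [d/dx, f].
6 x^{2} - 2 x - 1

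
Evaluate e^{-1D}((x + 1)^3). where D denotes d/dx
x^{3}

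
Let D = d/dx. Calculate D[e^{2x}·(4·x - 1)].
\left(8 x + 2\right) e^{2 x}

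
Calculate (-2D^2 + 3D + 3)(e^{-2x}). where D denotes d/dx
- 11 e^{- 2 x}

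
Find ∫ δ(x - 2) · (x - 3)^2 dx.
1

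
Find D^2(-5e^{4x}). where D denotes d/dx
- 80 e^{4 x}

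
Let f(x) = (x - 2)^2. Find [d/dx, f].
2 x - 4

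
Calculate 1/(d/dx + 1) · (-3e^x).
- \frac{3 e^{x}}{2}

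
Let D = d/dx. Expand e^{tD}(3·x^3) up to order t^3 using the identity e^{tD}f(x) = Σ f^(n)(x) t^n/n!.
3 t^{3} + 9 t^{2} x + 9 t x^{2} + 3 x^{3}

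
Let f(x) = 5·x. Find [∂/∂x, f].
5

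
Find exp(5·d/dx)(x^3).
x^{3} + 15 x^{2} + 75 x + 125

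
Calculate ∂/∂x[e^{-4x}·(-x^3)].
x^{2} \left(4 x - 3\right) e^{- 4 x}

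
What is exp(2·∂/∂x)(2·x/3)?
\frac{2 x}{3} + \frac{4}{3}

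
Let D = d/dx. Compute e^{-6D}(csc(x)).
\csc{\left(x - 6 \right)}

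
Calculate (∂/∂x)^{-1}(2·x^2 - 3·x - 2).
\frac{2 x^{3}}{3} - \frac{3 x^{2}}{2} - 2 x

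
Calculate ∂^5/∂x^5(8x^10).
241920 x^{5}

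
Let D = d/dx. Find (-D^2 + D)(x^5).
5 x^{3} \left(x - 4\right)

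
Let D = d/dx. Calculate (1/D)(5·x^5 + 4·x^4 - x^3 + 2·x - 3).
\frac{5 x^{6}}{6} + \frac{4 x^{5}}{5} - \frac{x^{4}}{4} + x^{2} - 3 x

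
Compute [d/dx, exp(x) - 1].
e^{x}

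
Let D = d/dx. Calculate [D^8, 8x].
64D^{7}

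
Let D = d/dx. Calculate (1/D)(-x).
- \frac{x^{2}}{2}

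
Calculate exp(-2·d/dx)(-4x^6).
- 4 x^{6} + 48 x^{5} - 240 x^{4} + 640 x^{3} - 960 x^{2} + 768 x - 256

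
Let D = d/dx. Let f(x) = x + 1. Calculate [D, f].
1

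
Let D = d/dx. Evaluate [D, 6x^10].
60 x^{9}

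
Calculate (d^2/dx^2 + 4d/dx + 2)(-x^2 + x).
- 2 x^{2} - 6 x + 2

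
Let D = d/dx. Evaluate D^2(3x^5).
60 x^{3}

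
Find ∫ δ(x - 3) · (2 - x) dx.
-1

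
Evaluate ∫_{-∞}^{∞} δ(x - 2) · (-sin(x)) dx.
- \sin{\left(2 \right)}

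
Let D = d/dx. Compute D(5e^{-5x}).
- 25 e^{- 5 x}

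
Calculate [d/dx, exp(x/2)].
\frac{e^{\frac{x}{2}}}{2}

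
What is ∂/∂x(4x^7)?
28 x^{6}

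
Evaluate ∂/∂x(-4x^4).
- 16 x^{3}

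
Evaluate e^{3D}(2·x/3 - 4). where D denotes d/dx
\frac{2 x}{3} - 2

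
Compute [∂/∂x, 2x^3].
6 x^{2}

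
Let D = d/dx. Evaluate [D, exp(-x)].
- e^{- x}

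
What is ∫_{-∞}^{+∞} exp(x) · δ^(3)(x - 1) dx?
- e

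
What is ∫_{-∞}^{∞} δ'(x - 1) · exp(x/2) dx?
- \frac{e^{\frac{1}{2}}}{2}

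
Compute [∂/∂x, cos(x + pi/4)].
- \sin{\left(x + \frac{\pi}{4} \right)}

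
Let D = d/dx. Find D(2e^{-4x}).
- 8 e^{- 4 x}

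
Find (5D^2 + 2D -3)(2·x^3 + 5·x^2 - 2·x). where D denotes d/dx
- 6 x^{3} - 3 x^{2} + 86 x + 46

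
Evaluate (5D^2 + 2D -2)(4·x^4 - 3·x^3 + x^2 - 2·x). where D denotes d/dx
- 8 x^{4} + 38 x^{3} + 220 x^{2} - 82 x + 6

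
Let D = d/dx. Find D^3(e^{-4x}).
- 64 e^{- 4 x}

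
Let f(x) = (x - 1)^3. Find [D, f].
3 \left(x - 1\right)^{2}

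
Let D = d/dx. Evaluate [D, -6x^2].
- 12 x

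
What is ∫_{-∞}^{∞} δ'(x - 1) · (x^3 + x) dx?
-4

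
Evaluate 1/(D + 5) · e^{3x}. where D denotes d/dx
\frac{e^{3 x}}{8}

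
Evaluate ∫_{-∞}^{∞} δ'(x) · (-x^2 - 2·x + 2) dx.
2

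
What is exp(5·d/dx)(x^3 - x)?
x^{3} + 15 x^{2} + 74 x + 120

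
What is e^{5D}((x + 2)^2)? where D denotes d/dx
x^{2} + 14 x + 49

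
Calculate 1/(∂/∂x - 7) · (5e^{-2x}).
- \frac{5 e^{- 2 x}}{9}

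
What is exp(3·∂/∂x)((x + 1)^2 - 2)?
x^{2} + 8 x + 14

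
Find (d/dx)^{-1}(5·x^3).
\frac{5 x^{4}}{4}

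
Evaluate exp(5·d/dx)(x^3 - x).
x^{3} + 15 x^{2} + 74 x + 120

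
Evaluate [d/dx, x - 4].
1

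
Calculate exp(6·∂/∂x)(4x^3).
4 x^{3} + 72 x^{2} + 432 x + 864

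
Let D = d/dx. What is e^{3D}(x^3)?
x^{3} + 9 x^{2} + 27 x + 27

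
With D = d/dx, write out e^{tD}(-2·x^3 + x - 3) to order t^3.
- 2 t^{3} - 6 t^{2} x - t \left(6 x^{2} - 1\right) - 2 x^{3} + x - 3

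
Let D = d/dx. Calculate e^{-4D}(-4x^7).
- 4 x^{7} + 112 x^{6} - 1344 x^{5} + 8960 x^{4} - 35840 x^{3} + 86016 x^{2} - 114688 x + 65536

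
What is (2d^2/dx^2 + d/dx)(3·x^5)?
15 x^{3} \left(x + 8\right)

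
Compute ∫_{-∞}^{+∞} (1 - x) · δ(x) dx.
1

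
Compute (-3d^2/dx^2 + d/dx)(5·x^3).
15 x \left(x - 6\right)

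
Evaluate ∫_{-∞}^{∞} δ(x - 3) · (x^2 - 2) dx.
7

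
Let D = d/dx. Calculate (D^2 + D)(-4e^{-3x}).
- 24 e^{- 3 x}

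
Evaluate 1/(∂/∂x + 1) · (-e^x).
- \frac{e^{x}}{2}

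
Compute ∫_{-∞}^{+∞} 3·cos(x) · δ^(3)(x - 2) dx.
- 3 \sin{\left(2 \right)}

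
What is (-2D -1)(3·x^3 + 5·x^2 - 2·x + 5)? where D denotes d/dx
- 3 x^{3} - 23 x^{2} - 18 x - 1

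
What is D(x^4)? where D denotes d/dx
4 x^{3}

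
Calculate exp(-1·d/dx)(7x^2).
7 x^{2} - 14 x + 7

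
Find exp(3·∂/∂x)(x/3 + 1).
\frac{x}{3} + 2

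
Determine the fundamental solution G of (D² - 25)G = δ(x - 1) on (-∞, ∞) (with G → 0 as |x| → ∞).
-\frac{e^{-5|x - 1|}}{10}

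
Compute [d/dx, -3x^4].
- 12 x^{3}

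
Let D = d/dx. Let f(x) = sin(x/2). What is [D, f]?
\frac{\cos{\left(\frac{x}{2} \right)}}{2}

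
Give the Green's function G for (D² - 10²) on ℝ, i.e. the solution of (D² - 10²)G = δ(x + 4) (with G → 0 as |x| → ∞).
-\frac{e^{-10|x + 4|}}{20}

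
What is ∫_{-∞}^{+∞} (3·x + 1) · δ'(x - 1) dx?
-3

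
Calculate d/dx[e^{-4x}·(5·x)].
5 \left(1 - 4 x\right) e^{- 4 x}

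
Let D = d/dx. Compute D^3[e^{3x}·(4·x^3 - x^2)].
\left(108 x^{3} + 297 x^{2} + 162 x + 6\right) e^{3 x}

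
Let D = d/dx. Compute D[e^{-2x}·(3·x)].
3 \left(1 - 2 x\right) e^{- 2 x}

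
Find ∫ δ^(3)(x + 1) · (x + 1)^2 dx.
0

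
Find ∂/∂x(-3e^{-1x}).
3 e^{- x}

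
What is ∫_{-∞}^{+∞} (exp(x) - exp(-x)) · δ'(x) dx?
-2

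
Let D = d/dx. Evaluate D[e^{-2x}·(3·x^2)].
6 x \left(1 - x\right) e^{- 2 x}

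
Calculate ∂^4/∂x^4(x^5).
120 x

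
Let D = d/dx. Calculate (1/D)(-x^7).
- \frac{x^{8}}{8}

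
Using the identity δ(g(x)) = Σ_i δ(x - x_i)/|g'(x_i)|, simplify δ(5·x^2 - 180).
\frac{\delta(x - 6) + \delta(x + 6)}{60}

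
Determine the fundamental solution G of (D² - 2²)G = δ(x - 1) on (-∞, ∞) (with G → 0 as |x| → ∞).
-\frac{e^{-2|x - 1|}}{4}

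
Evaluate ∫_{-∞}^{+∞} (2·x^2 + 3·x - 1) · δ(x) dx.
-1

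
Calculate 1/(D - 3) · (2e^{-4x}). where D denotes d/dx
- \frac{2 e^{- 4 x}}{7}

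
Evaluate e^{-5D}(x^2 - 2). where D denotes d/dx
x^{2} - 10 x + 23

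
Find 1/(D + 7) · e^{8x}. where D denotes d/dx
\frac{e^{8 x}}{15}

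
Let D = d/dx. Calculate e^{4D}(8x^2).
8 x^{2} + 64 x + 128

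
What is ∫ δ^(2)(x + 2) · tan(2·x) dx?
- 8 \tan^{3}{\left(4 \right)} - 8 \tan{\left(4 \right)}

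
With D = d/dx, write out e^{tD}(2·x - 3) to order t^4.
2 t + 2 x - 3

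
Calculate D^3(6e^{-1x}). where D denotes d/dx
- 6 e^{- x}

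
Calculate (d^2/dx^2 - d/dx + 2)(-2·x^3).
2 x \left(- 2 x^{2} + 3 x - 6\right)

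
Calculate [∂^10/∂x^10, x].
10\frac{d^{9}}{dx^{9}}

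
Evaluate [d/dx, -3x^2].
- 6 x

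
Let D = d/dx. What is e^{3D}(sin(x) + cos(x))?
\sqrt{2} \sin{\left(x + \frac{\pi}{4} + 3 \right)}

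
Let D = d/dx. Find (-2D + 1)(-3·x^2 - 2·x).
- 3 x^{2} + 10 x + 4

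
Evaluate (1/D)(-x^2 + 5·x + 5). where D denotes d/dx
- \frac{x^{3}}{3} + \frac{5 x^{2}}{2} + 5 x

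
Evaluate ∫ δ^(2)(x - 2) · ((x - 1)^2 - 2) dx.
2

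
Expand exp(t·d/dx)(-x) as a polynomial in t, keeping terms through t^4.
- t - x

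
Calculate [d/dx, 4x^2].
8 x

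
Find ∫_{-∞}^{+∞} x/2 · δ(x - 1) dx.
\frac{1}{2}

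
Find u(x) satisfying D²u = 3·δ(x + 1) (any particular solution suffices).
\frac{3|x + 1|}{2}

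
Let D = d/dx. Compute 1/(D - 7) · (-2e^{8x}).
- 2 e^{8 x}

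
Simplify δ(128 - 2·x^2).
\frac{\delta(x - 8) + \delta(x + 8)}{32}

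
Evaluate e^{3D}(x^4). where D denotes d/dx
x^{4} + 12 x^{3} + 54 x^{2} + 108 x + 81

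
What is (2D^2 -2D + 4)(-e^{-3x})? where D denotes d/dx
- 28 e^{- 3 x}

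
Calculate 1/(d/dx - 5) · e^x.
- \frac{e^{x}}{4}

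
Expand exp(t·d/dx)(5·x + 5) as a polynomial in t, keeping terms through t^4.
5 t + 5 x + 5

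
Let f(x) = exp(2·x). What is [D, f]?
2 e^{2 x}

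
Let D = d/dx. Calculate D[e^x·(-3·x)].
3 \left(- x - 1\right) e^{x}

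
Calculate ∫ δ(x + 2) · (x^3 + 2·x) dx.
-12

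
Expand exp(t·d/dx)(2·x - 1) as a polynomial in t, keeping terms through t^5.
2 t + 2 x - 1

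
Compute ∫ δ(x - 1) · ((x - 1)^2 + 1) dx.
1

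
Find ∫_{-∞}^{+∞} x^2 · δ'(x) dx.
0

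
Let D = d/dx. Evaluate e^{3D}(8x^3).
8 x^{3} + 72 x^{2} + 216 x + 216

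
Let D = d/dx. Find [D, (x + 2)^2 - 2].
2 x + 4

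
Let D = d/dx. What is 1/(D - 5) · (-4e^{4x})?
4 e^{4 x}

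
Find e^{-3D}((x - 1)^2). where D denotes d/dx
x^{2} - 8 x + 16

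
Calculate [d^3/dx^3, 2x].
6\frac{d^{2}}{dx^{2}}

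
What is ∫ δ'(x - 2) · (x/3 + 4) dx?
- \frac{1}{3}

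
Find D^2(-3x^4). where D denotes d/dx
- 36 x^{2}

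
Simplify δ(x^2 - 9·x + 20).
\frac{\delta(x - 5) + \delta(x - 4)}{1}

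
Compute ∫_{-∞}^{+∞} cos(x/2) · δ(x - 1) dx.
\cos{\left(\frac{1}{2} \right)}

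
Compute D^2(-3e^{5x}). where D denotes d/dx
- 75 e^{5 x}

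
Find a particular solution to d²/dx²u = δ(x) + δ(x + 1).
\frac{|x|}{2} + \frac{|x + 1|}{2}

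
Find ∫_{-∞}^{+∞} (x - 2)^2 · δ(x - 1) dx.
1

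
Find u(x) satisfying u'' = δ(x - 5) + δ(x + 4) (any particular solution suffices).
\frac{|x - 5|}{2} + \frac{|x + 4|}{2}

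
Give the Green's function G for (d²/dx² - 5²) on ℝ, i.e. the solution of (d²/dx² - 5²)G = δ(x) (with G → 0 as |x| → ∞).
-\frac{e^{-5|x|}}{10}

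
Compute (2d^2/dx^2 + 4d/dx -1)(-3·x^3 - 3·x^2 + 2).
3 x^{3} - 33 x^{2} - 60 x - 14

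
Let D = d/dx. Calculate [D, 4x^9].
36 x^{8}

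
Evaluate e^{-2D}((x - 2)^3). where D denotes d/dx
x^{3} - 12 x^{2} + 48 x - 64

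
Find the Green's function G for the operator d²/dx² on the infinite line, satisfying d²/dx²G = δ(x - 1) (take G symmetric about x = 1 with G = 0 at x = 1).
\frac{|x - 1|}{2}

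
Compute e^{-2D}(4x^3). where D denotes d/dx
4 x^{3} - 24 x^{2} + 48 x - 32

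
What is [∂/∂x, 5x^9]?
45 x^{8}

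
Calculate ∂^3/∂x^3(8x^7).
1680 x^{4}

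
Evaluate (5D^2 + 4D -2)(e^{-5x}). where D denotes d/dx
103 e^{- 5 x}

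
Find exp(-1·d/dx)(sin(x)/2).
\frac{\sin{\left(x - 1 \right)}}{2}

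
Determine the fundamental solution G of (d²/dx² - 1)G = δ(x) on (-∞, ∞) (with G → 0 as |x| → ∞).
-\frac{e^{-|x|}}{2}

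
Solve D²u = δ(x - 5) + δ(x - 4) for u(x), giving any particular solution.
\frac{|x - 5|}{2} + \frac{|x - 4|}{2}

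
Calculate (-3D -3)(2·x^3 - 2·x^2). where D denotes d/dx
6 x \left(- x^{2} - 2 x + 2\right)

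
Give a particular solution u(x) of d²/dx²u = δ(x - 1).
\frac{|x - 1|}{2}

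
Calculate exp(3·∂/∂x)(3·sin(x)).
3 \sin{\left(x + 3 \right)}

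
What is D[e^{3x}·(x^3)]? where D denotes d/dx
3 x^{2} \left(x + 1\right) e^{3 x}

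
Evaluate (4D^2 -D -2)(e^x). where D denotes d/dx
e^{x}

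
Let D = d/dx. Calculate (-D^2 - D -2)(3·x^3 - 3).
- 6 x^{3} - 9 x^{2} - 18 x + 6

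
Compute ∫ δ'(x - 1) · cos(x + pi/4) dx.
\sin{\left(\frac{\pi}{4} + 1 \right)}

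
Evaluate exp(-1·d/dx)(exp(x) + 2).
e^{x - 1} + 2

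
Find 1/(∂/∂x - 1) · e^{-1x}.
- \frac{e^{- x}}{2}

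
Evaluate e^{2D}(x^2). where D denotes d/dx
x^{2} + 4 x + 4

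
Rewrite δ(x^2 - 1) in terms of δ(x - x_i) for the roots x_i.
\frac{\delta(x + 1) + \delta(x - 1)}{2}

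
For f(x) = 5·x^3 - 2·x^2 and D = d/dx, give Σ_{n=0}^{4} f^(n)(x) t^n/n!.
5 t^{3} + t^{2} \left(15 x - 2\right) + t x \left(15 x - 4\right) + 5 x^{3} - 2 x^{2}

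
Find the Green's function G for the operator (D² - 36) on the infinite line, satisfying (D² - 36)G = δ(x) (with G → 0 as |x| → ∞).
-\frac{e^{-6|x|}}{12}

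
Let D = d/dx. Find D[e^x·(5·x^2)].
5 x \left(x + 2\right) e^{x}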